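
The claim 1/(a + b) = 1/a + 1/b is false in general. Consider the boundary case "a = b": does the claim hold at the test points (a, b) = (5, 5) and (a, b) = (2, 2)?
At (5, 5): LHS = 1/10 ≠ RHS = 2/5
At (2, 2): LHS = 1/4 ≠ RHS = 1

Answer: No, fails at both test points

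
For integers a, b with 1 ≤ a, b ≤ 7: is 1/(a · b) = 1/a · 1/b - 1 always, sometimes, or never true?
Never true

The claim fails for every pair in the range. For instance at (a, b) = (1, 5): LHS = 1/5, RHS = -4/5.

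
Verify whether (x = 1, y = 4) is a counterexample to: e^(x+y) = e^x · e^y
Substituting x = 1, y = 4:
LHS = e^(1+4) = e^5 ≈ 148.4
RHS = e^1 · e^4 = e^5 ≈ 148.4

The sides agree, so this pair does not disprove the claim.

Answer: No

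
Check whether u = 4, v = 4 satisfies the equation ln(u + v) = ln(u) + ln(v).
Substituting u = 4, v = 4:

LHS = ln(4 + 4) = ln(8) ≈ 2.079
RHS = ln(4) + ln(4) = 2·ln(4) ≈ 2.773

LHS ≠ RHS, so the equation does not hold at this point.

Answer: Fails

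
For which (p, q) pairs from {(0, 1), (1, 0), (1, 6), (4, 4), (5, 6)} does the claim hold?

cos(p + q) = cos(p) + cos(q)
Testing each pair:
(0, 1): LHS = cos(1) ≈ 0.5403, RHS = cos(1) + 1 ≈ 1.54 → fails
(1, 0): LHS = cos(1) ≈ 0.5403, RHS = cos(1) + 1 ≈ 1.54 → fails
(1, 6): LHS = cos(7) ≈ 0.7539, RHS = cos(1) + cos(6) ≈ 1.5 → fails
(4, 4): LHS = cos(8) ≈ -0.1455, RHS = 2·cos(4) ≈ -1.307 → fails
(5, 6): LHS = cos(11) ≈ 0.004426, RHS = cos(5) + cos(6) ≈ 1.244 → fails

No pair satisfies the claim.

Answer: None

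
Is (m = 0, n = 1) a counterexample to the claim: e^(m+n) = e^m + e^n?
Yes

Substituting m = 0, n = 1:
LHS = e^(0+1) = e ≈ 2.718
RHS = e^0 + e^1 = 1 + e ≈ 3.718

Since LHS ≠ RHS, this pair disproves the claim.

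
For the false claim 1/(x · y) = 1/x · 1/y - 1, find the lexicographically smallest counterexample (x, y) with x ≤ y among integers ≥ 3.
Substituting (3, 3) into the claim:
LHS = 1/(3 · 3) = 1/9
RHS = 1/3 · 1/3 - 1 = -8/9

Since LHS ≠ RHS, this pair disproves the claim, and no lexicographically smaller pair (x ≤ y, integers ≥ 3) does.

For instance (3, 10) is also a counterexample (LHS = 1/30, RHS = -29/30), but it's lexicographically larger.

Answer: (x, y) = (3, 3)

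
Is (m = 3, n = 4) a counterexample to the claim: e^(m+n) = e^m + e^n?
Yes

Substituting m = 3, n = 4:
LHS = e^(3+4) = e^7 ≈ 1097
RHS = e^3 + e^4 ≈ 74.68

Since LHS ≠ RHS, this pair disproves the claim.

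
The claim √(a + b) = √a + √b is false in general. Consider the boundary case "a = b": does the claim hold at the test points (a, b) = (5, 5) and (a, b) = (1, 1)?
At (5, 5): LHS = √(10) ≈ 3.162 ≠ RHS = 2·√(5) ≈ 4.472
At (1, 1): LHS = √(2) ≈ 1.414 ≠ RHS = 2

Answer: No, fails at both test points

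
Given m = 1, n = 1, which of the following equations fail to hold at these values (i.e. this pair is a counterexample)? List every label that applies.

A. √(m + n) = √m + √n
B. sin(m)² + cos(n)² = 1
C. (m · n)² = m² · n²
Evaluating each claim at the given values:
A. LHS = √(2) ≈ 1.414, RHS = 2 → fails here (LHS ≠ RHS)
B. LHS = cos(1)² + sin(1)² = 1, RHS = 1 → holds here (LHS = RHS)
C. LHS = 1, RHS = 1 → holds here (LHS = RHS)

Answer: A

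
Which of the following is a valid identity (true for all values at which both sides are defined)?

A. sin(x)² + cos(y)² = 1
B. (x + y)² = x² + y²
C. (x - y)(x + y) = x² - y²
C

A: fails at (2, 5) — LHS = cos(5)² + sin(2)² ≈ 0.9073, RHS = 1.
B: fails at (1, 2) — LHS = 9, RHS = 5.
C: holds — e.g. at (1, 4), both sides equal -15.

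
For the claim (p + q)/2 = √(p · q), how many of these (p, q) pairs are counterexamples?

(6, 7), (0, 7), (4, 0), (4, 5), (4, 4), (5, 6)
Testing each pair:
(6, 7): LHS = 13/2, RHS = √(42) ≈ 6.481 → counterexample
(0, 7): LHS = 7/2, RHS = 0 → counterexample
(4, 0): LHS = 2, RHS = 0 → counterexample
(4, 5): LHS = 9/2, RHS = 2·√(5) ≈ 4.472 → counterexample
(4, 4): LHS = 4, RHS = 4 → satisfies claim
(5, 6): LHS = 11/2, RHS = √(30) ≈ 5.477 → counterexample

That makes 5 counterexamples.

Answer: 5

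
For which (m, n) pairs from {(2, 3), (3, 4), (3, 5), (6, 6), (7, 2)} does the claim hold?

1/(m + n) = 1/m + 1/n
None

Testing each pair:
(2, 3): LHS = 1/5, RHS = 5/6 → fails
(3, 4): LHS = 1/7, RHS = 7/12 → fails
(3, 5): LHS = 1/8, RHS = 8/15 → fails
(6, 6): LHS = 1/12, RHS = 1/3 → fails
(7, 2): LHS = 1/9, RHS = 9/14 → fails

No pair satisfies the claim.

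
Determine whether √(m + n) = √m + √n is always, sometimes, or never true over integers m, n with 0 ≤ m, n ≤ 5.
Sometimes true

It holds at (m, n) = (2, 0) (both sides equal √(2) ≈ 1.414), but fails at (m, n) = (1, 1) (LHS = √(2) ≈ 1.414, RHS = 2).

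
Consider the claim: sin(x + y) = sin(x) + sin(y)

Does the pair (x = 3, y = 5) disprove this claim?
Yes

Substituting x = 3, y = 5:
LHS = sin(3 + 5) = sin(8) ≈ 0.9894
RHS = sin(3) + sin(5) ≈ -0.8178

Since LHS ≠ RHS, this pair disproves the claim.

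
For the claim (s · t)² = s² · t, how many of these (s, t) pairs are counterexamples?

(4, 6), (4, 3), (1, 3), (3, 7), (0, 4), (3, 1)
4

Testing each pair:
(4, 6): LHS = 576, RHS = 96 → counterexample
(4, 3): LHS = 144, RHS = 48 → counterexample
(1, 3): LHS = 9, RHS = 3 → counterexample
(3, 7): LHS = 441, RHS = 63 → counterexample
(0, 4): LHS = 0, RHS = 0 → satisfies claim
(3, 1): LHS = 9, RHS = 9 → satisfies claim

That makes 4 counterexamples.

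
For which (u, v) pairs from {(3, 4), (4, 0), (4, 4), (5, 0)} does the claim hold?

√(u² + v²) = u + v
(4, 0), (5, 0)

Testing each pair:
(3, 4): LHS = 5, RHS = 7 → fails
(4, 0): LHS = 4, RHS = 4 → holds
(4, 4): LHS = 4·√(2) ≈ 5.657, RHS = 8 → fails
(5, 0): LHS = 5, RHS = 5 → holds

2 of 4 pairs satisfy the claim.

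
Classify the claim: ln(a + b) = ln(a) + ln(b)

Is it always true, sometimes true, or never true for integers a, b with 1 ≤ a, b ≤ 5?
Sometimes true

It holds at (a, b) = (2, 2) (both sides equal ln(4) ≈ 1.386), but fails at (a, b) = (4, 2) (LHS = ln(6) ≈ 1.792, RHS = ln(2) + ln(4) ≈ 2.079).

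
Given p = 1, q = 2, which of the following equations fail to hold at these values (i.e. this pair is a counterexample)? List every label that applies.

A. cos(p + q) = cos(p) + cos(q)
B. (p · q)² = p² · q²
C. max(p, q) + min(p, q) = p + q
A

Evaluating each claim at the given values:
A. LHS = cos(3) ≈ -0.99, RHS = cos(2) + cos(1) ≈ 0.1242 → fails here (LHS ≠ RHS)
B. LHS = 4, RHS = 4 → holds here (LHS = RHS)
C. LHS = 3, RHS = 3 → holds here (LHS = RHS)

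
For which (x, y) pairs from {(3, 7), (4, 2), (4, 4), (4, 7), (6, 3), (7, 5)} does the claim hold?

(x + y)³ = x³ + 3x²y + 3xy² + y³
All pairs

Testing each pair:
(3, 7): LHS = 1000, RHS = 1000 → holds
(4, 2): LHS = 216, RHS = 216 → holds
(4, 4): LHS = 512, RHS = 512 → holds
(4, 7): LHS = 1331, RHS = 1331 → holds
(6, 3): LHS = 729, RHS = 729 → holds
(7, 5): LHS = 1728, RHS = 1728 → holds

Every pair satisfies the claim.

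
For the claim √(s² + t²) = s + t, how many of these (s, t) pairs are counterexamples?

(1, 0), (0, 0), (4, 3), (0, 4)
1

Testing each pair:
(1, 0): LHS = 1, RHS = 1 → satisfies claim
(0, 0): LHS = 0, RHS = 0 → satisfies claim
(4, 3): LHS = 5, RHS = 7 → counterexample
(0, 4): LHS = 4, RHS = 4 → satisfies claim

That makes 1 counterexample.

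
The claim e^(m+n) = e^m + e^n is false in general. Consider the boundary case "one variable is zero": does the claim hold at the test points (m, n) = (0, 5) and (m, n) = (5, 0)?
At (0, 5): LHS = e^5 ≈ 148.4 ≠ RHS = 1 + e^5 ≈ 149.4
At (5, 0): LHS = e^5 ≈ 148.4 ≠ RHS = 1 + e^5 ≈ 149.4

Answer: No, fails at both test points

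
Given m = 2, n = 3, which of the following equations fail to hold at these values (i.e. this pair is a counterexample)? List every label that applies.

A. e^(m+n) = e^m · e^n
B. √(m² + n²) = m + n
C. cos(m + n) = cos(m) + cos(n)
Evaluating each claim at the given values:
A. LHS = e^5 ≈ 148.4, RHS = e^5 ≈ 148.4 → holds here (LHS = RHS)
B. LHS = √(13) ≈ 3.606, RHS = 5 → fails here (LHS ≠ RHS)
C. LHS = cos(5) ≈ 0.2837, RHS = cos(3) + cos(2) ≈ -1.406 → fails here (LHS ≠ RHS)

Answer: B, C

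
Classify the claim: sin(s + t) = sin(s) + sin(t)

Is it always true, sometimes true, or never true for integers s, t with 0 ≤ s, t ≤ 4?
Sometimes true

It holds at (s, t) = (4, 0) (both sides equal sin(4) ≈ -0.7568), but fails at (s, t) = (2, 3) (LHS = sin(5) ≈ -0.9589, RHS = sin(3) + sin(2) ≈ 1.05).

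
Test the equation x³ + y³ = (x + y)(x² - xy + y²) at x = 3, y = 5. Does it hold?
Substituting x = 3, y = 5:

LHS = 3³ + 5³ = 152
RHS = (3 + 5)(3² - 3·5 + 5²) = 152

LHS = RHS, so the equation holds at this point.

Answer: Holds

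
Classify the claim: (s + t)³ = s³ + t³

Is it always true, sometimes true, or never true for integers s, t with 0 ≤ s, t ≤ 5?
Sometimes true

It holds at (s, t) = (2, 0) (both sides equal 8), but fails at (s, t) = (4, 3) (LHS = 343, RHS = 91).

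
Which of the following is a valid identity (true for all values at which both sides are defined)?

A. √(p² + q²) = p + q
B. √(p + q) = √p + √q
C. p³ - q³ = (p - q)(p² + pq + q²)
A: fails at (2, 2) — LHS = 2·√(2) ≈ 2.828, RHS = 4.
B: fails at (3, 7) — LHS = √(10) ≈ 3.162, RHS = √(3) + √(7) ≈ 4.378.
C: holds — e.g. at (2, 5), both sides equal -117.

Answer: C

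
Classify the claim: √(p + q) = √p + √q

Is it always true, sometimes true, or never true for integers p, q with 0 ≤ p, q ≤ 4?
It holds at (p, q) = (0, 0) (both sides equal 0), but fails at (p, q) = (3, 3) (LHS = √(6) ≈ 2.449, RHS = 2·√(3) ≈ 3.464).

Answer: Sometimes true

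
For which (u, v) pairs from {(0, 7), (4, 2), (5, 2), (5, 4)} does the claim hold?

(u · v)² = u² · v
Testing each pair:
(0, 7): LHS = 0, RHS = 0 → holds
(4, 2): LHS = 64, RHS = 32 → fails
(5, 2): LHS = 100, RHS = 50 → fails
(5, 4): LHS = 400, RHS = 100 → fails

1 of 4 pairs satisfies the claim.

Answer: (0, 7)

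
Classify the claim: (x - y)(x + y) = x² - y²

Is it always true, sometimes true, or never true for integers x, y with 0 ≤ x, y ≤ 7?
The identity holds for every pair in the range. For instance at (x, y) = (2, 4): both sides equal -12.

Answer: Always true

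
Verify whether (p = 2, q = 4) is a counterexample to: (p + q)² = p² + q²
Substituting p = 2, q = 4:
LHS = (2 + 4)² = 36
RHS = 2² + 4² = 20

Since LHS ≠ RHS, this pair disproves the claim.

Answer: Yes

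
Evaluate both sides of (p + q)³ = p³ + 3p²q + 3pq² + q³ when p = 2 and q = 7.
LHS = (2 + 7)³ = 729
RHS = 2³ + 3·2²·7 + 3·2·7² + 7³ = 729

LHS = RHS: the two sides agree.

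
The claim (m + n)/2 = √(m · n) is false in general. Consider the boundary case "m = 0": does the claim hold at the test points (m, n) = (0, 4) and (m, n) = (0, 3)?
At (0, 4): LHS = 2 ≠ RHS = 0
At (0, 3): LHS = 3/2 ≠ RHS = 0

Answer: No, fails at both test points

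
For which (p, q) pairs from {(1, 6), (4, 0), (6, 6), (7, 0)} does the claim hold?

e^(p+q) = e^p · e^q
All pairs

Testing each pair:
(1, 6): LHS = e^7 ≈ 1097, RHS = e^7 ≈ 1097 → holds
(4, 0): LHS = e^4 ≈ 54.6, RHS = e^4 ≈ 54.6 → holds
(6, 6): LHS = e^12 ≈ 162754.8, RHS = e^12 ≈ 162754.8 → holds
(7, 0): LHS = e^7 ≈ 1097, RHS = e^7 ≈ 1097 → holds

Every pair satisfies the claim.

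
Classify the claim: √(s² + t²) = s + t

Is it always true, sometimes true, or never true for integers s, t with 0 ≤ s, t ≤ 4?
It holds at (s, t) = (0, 1) (both sides equal 1), but fails at (s, t) = (4, 3) (LHS = 5, RHS = 7).

Answer: Sometimes true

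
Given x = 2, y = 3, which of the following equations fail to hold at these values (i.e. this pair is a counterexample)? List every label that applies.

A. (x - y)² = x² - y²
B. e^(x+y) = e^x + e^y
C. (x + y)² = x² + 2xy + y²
Evaluating each claim at the given values:
A. LHS = 1, RHS = -5 → fails here (LHS ≠ RHS)
B. LHS = e^5 ≈ 148.4, RHS = e^2 + e^3 ≈ 27.47 → fails here (LHS ≠ RHS)
C. LHS = 25, RHS = 25 → holds here (LHS = RHS)

Answer: A, B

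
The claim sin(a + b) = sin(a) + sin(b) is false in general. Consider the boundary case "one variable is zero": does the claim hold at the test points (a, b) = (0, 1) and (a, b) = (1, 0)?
Yes, holds at both test points

At (0, 1): LHS = sin(1) ≈ 0.8415, RHS = sin(1) ≈ 0.8415 → equal
At (1, 0): LHS = sin(1) ≈ 0.8415, RHS = sin(1) ≈ 0.8415 → equal

So the claim does hold at both of these boundary points, even though it is not an identity.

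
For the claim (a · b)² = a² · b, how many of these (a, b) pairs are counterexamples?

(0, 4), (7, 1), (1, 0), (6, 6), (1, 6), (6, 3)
3

Testing each pair:
(0, 4): LHS = 0, RHS = 0 → satisfies claim
(7, 1): LHS = 49, RHS = 49 → satisfies claim
(1, 0): LHS = 0, RHS = 0 → satisfies claim
(6, 6): LHS = 1296, RHS = 216 → counterexample
(1, 6): LHS = 36, RHS = 6 → counterexample
(6, 3): LHS = 324, RHS = 108 → counterexample

That makes 3 counterexamples.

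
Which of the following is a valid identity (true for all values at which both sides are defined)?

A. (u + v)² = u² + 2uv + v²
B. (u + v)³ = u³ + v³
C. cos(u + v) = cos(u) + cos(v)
A

A: holds — e.g. at (2, 4), both sides equal 36.
B: fails at (1, 4) — LHS = 125, RHS = 65.
C: fails at (1, 1) — LHS = cos(2) ≈ -0.4161, RHS = 2·cos(1) ≈ 1.081.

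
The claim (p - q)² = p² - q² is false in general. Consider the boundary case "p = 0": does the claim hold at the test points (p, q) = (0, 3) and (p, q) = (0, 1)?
No, fails at both test points

At (0, 3): LHS = 9 ≠ RHS = -9
At (0, 1): LHS = 1 ≠ RHS = -1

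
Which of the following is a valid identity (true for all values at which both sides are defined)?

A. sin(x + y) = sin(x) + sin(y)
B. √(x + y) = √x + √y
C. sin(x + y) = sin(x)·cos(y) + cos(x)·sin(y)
C

A: fails at (4, 5) — LHS = sin(9) ≈ 0.4121, RHS = sin(5) + sin(4) ≈ -1.716.
B: fails at (4, 5) — LHS = 3, RHS = 2 + √(5) ≈ 4.236.
C: holds — e.g. at (3, 7), both sides equal sin(10) ≈ -0.544.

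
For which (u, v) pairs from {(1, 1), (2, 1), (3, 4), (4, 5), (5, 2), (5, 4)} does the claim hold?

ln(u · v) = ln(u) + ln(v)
Testing each pair:
(1, 1): LHS = 0, RHS = 0 → holds
(2, 1): LHS = ln(2) ≈ 0.6931, RHS = ln(2) ≈ 0.6931 → holds
(3, 4): LHS = ln(12) ≈ 2.485, RHS = ln(3) + ln(4) ≈ 2.485 → holds
(4, 5): LHS = ln(20) ≈ 2.996, RHS = ln(4) + ln(5) ≈ 2.996 → holds
(5, 2): LHS = ln(10) ≈ 2.303, RHS = ln(2) + ln(5) ≈ 2.303 → holds
(5, 4): LHS = ln(20) ≈ 2.996, RHS = ln(4) + ln(5) ≈ 2.996 → holds

Every pair satisfies the claim.

Answer: All pairs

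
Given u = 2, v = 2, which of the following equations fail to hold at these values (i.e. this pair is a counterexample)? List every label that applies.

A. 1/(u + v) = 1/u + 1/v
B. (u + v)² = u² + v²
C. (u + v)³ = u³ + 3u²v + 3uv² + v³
Evaluating each claim at the given values:
A. LHS = 1/4, RHS = 1 → fails here (LHS ≠ RHS)
B. LHS = 16, RHS = 8 → fails here (LHS ≠ RHS)
C. LHS = 64, RHS = 64 → holds here (LHS = RHS)

Answer: A, B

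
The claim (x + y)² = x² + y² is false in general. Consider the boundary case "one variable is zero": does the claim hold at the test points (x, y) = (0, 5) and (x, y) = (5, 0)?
Yes, holds at both test points

At (0, 5): LHS = 25, RHS = 25 → equal
At (5, 0): LHS = 25, RHS = 25 → equal

So the claim does hold at both of these boundary points, even though it is not an identity.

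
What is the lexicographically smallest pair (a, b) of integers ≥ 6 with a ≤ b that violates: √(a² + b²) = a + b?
Substituting (6, 6) into the claim:
LHS = √(6² + 6²) = 6·√(2) ≈ 8.485
RHS = 6 + 6 = 12

Since LHS ≠ RHS, this pair disproves the claim, and no lexicographically smaller pair (a ≤ b, integers ≥ 6) does.

For instance (8, 10) is also a counterexample (LHS = 2·√(41) ≈ 12.81, RHS = 18), but it's lexicographically larger.

Answer: (a, b) = (6, 6)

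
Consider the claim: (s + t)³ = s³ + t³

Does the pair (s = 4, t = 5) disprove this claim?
Substituting s = 4, t = 5:
LHS = (4 + 5)³ = 729
RHS = 4³ + 5³ = 189

Since LHS ≠ RHS, this pair disproves the claim.

Answer: Yes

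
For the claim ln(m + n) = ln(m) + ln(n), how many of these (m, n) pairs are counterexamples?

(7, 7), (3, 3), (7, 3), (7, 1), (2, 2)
Testing each pair:
(7, 7): LHS = ln(14) ≈ 2.639, RHS = 2·ln(7) ≈ 3.892 → counterexample
(3, 3): LHS = ln(6) ≈ 1.792, RHS = 2·ln(3) ≈ 2.197 → counterexample
(7, 3): LHS = ln(10) ≈ 2.303, RHS = ln(3) + ln(7) ≈ 3.045 → counterexample
(7, 1): LHS = ln(8) ≈ 2.079, RHS = ln(7) ≈ 1.946 → counterexample
(2, 2): LHS = ln(4) ≈ 1.386, RHS = 2·ln(2) ≈ 1.386 → satisfies claim

That makes 4 counterexamples.

Answer: 4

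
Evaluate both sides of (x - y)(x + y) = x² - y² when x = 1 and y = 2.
LHS = (1 - 2)(1 + 2) = -3
RHS = 1² - 2² = -3

LHS = RHS: the two sides agree.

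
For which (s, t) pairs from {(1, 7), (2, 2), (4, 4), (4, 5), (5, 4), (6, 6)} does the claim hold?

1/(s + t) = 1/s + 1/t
None

Testing each pair:
(1, 7): LHS = 1/8, RHS = 8/7 → fails
(2, 2): LHS = 1/4, RHS = 1 → fails
(4, 4): LHS = 1/8, RHS = 1/2 → fails
(4, 5): LHS = 1/9, RHS = 9/20 → fails
(5, 4): LHS = 1/9, RHS = 9/20 → fails
(6, 6): LHS = 1/12, RHS = 1/3 → fails

No pair satisfies the claim.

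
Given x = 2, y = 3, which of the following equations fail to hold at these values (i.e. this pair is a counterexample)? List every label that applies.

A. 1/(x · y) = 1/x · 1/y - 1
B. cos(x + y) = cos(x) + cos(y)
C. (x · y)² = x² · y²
A, B

Evaluating each claim at the given values:
A. LHS = 1/6, RHS = -5/6 → fails here (LHS ≠ RHS)
B. LHS = cos(5) ≈ 0.2837, RHS = cos(3) + cos(2) ≈ -1.406 → fails here (LHS ≠ RHS)
C. LHS = 36, RHS = 36 → holds here (LHS = RHS)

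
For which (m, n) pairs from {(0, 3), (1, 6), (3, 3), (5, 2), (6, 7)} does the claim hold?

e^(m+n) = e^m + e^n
None

Testing each pair:
(0, 3): LHS = e^3 ≈ 20.09, RHS = 1 + e^3 ≈ 21.09 → fails
(1, 6): LHS = e^7 ≈ 1097, RHS = e + e^6 ≈ 406.1 → fails
(3, 3): LHS = e^6 ≈ 403.4, RHS = 2·e^3 ≈ 40.17 → fails
(5, 2): LHS = e^7 ≈ 1097, RHS = e^2 + e^5 ≈ 155.8 → fails
(6, 7): LHS = e^13 ≈ 442413.4, RHS = e^6 + e^7 ≈ 1500 → fails

No pair satisfies the claim.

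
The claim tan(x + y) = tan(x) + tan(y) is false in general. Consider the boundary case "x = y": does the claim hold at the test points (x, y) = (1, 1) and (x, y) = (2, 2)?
No, fails at both test points

At (1, 1): LHS = tan(2) ≈ -2.185 ≠ RHS = 2·tan(1) ≈ 3.115
At (2, 2): LHS = tan(4) ≈ 1.158 ≠ RHS = 2·tan(2) ≈ -4.37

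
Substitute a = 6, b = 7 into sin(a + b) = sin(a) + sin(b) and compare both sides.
LHS = sin(6 + 7) = sin(13) ≈ 0.4202
RHS = sin(6) + sin(7) ≈ 0.3776

LHS ≠ RHS (they differ by about 0.0426), so the equation does not hold here.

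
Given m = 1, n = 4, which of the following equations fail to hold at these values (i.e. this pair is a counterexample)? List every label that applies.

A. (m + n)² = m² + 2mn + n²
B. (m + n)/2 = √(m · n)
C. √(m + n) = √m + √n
B, C

Evaluating each claim at the given values:
A. LHS = 25, RHS = 25 → holds here (LHS = RHS)
B. LHS = 5/2, RHS = 2 → fails here (LHS ≠ RHS)
C. LHS = √(5) ≈ 2.236, RHS = 3 → fails here (LHS ≠ RHS)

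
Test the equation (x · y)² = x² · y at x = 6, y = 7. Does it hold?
Fails

Substituting x = 6, y = 7:

LHS = (6 · 7)² = 1764
RHS = 6² · 7 = 252

LHS ≠ RHS, so the equation does not hold at this point.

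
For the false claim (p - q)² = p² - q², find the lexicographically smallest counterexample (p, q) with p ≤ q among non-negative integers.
(p, q) = (0, 1)

Substituting (0, 1) into the claim:
LHS = (0 - 1)² = 1
RHS = 0² - 1² = -1

Since LHS ≠ RHS, this pair disproves the claim, and no lexicographically smaller pair (p ≤ q, non-negative integers) does.

For instance (1, 6) is also a counterexample (LHS = 25, RHS = -35), but it's lexicographically larger.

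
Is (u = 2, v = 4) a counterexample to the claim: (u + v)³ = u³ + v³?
Yes

Substituting u = 2, v = 4:
LHS = (2 + 4)³ = 216
RHS = 2³ + 4³ = 72

Since LHS ≠ RHS, this pair disproves the claim.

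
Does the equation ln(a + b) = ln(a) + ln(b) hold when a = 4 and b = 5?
Substituting a = 4, b = 5:

LHS = ln(4 + 5) = ln(9) ≈ 2.197
RHS = ln(4) + ln(5) ≈ 2.996

LHS ≠ RHS, so the equation does not hold at this point.

Answer: Fails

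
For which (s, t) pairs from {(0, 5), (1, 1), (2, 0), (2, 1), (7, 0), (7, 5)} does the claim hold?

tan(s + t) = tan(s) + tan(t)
(0, 5), (2, 0), (7, 0)

Testing each pair:
(0, 5): LHS = tan(5) ≈ -3.381, RHS = tan(5) ≈ -3.381 → holds
(1, 1): LHS = tan(2) ≈ -2.185, RHS = 2·tan(1) ≈ 3.115 → fails
(2, 0): LHS = tan(2) ≈ -2.185, RHS = tan(2) ≈ -2.185 → holds
(2, 1): LHS = tan(3) ≈ -0.1425, RHS = tan(2) + tan(1) ≈ -0.6276 → fails
(7, 0): LHS = tan(7) ≈ 0.8714, RHS = tan(7) ≈ 0.8714 → holds
(7, 5): LHS = tan(12) ≈ -0.6359, RHS = tan(5) + tan(7) ≈ -2.509 → fails

3 of 6 pairs satisfy the claim.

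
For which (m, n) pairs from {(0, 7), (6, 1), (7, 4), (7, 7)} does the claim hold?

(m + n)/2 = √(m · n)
(7, 7)

Testing each pair:
(0, 7): LHS = 7/2, RHS = 0 → fails
(6, 1): LHS = 7/2, RHS = √(6) ≈ 2.449 → fails
(7, 4): LHS = 11/2, RHS = 2·√(7) ≈ 5.292 → fails
(7, 7): LHS = 7, RHS = 7 → holds

1 of 4 pairs satisfies the claim.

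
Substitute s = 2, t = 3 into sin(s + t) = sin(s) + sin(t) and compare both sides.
LHS = sin(2 + 3) = sin(5) ≈ -0.9589
RHS = sin(2) + sin(3) ≈ 1.05

LHS ≠ RHS (they differ by about 2.009), so the equation does not hold here.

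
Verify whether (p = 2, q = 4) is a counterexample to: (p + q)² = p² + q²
Substituting p = 2, q = 4:
LHS = (2 + 4)² = 36
RHS = 2² + 4² = 20

Since LHS ≠ RHS, this pair disproves the claim.

Answer: Yes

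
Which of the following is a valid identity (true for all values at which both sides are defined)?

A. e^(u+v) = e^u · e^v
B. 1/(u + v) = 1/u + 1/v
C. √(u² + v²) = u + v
A: holds — e.g. at (2, 7), both sides equal e^9 ≈ 8103.
B: fails at (2, 2) — LHS = 1/4, RHS = 1.
C: fails at (2, 2) — LHS = 2·√(2) ≈ 2.828, RHS = 4.

Answer: A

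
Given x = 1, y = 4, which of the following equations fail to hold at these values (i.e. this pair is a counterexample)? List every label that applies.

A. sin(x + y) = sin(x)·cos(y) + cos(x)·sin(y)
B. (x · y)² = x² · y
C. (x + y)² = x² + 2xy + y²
Evaluating each claim at the given values:
A. LHS = sin(5) ≈ -0.9589, RHS = sin(1)·cos(4) + sin(4)·cos(1) ≈ -0.9589 → holds here (LHS = RHS)
B. LHS = 16, RHS = 4 → fails here (LHS ≠ RHS)
C. LHS = 25, RHS = 25 → holds here (LHS = RHS)

Answer: B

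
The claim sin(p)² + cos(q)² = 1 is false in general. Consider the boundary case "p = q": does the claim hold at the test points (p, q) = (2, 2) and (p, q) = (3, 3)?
Yes, holds at both test points

At (2, 2): LHS = cos(2)² + sin(2)² = 1, RHS = 1 → equal
At (3, 3): LHS = sin(3)² + cos(3)² = 1, RHS = 1 → equal

So the claim does hold at both of these boundary points, even though it is not an identity.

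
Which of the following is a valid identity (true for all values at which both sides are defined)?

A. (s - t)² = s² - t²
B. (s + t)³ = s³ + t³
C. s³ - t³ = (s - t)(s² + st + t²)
C

A: fails at (4, 5) — LHS = 1, RHS = -9.
B: fails at (5, 5) — LHS = 1000, RHS = 250.
C: holds — e.g. at (1, 4), both sides equal -63.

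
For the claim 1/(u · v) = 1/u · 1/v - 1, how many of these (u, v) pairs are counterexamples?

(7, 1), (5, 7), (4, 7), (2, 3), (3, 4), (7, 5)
6

Testing each pair:
(7, 1): LHS = 1/7, RHS = -6/7 → counterexample
(5, 7): LHS = 1/35, RHS = -34/35 → counterexample
(4, 7): LHS = 1/28, RHS = -27/28 → counterexample
(2, 3): LHS = 1/6, RHS = -5/6 → counterexample
(3, 4): LHS = 1/12, RHS = -11/12 → counterexample
(7, 5): LHS = 1/35, RHS = -34/35 → counterexample

That makes 6 counterexamples.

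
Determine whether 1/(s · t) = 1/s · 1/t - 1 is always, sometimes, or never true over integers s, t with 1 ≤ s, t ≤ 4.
Never true

The claim fails for every pair in the range. For instance at (s, t) = (4, 3): LHS = 1/12, RHS = -11/12.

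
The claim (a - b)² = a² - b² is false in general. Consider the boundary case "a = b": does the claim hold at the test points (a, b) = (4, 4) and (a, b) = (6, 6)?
Yes, holds at both test points

At (4, 4): LHS = 0, RHS = 0 → equal
At (6, 6): LHS = 0, RHS = 0 → equal

So the claim does hold at both of these boundary points, even though it is not an identity.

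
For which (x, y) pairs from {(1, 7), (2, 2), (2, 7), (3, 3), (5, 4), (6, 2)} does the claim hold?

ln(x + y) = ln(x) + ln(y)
(2, 2)

Testing each pair:
(1, 7): LHS = ln(8) ≈ 2.079, RHS = ln(7) ≈ 1.946 → fails
(2, 2): LHS = ln(4) ≈ 1.386, RHS = 2·ln(2) ≈ 1.386 → holds
(2, 7): LHS = ln(9) ≈ 2.197, RHS = ln(2) + ln(7) ≈ 2.639 → fails
(3, 3): LHS = ln(6) ≈ 1.792, RHS = 2·ln(3) ≈ 2.197 → fails
(5, 4): LHS = ln(9) ≈ 2.197, RHS = ln(4) + ln(5) ≈ 2.996 → fails
(6, 2): LHS = ln(8) ≈ 2.079, RHS = ln(2) + ln(6) ≈ 2.485 → fails

1 of 6 pairs satisfies the claim.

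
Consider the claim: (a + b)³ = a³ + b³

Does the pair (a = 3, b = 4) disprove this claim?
Yes

Substituting a = 3, b = 4:
LHS = (3 + 4)³ = 343
RHS = 3³ + 4³ = 91

Since LHS ≠ RHS, this pair disproves the claim.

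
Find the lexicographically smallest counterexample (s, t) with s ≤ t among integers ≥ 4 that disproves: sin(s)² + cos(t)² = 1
(s, t) = (4, 5)

At (4, 4): both sides equal 1, so it holds there.

Substituting (4, 5) into the claim:
LHS = sin(4)² + cos(5)² ≈ 0.6532
RHS = 1

Since LHS ≠ RHS, this pair disproves the claim, and no lexicographically smaller pair (s ≤ t, integers ≥ 4) does.

For instance (7, 9) is also a counterexample (LHS = sin(7)² + cos(9)² ≈ 1.262, RHS = 1), but it's lexicographically larger.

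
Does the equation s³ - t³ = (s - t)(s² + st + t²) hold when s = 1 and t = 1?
Holds

Substituting s = 1, t = 1:

LHS = 1³ - 1³ = 0
RHS = (1 - 1)(1² + 1·1 + 1²) = 0

LHS = RHS, so the equation holds at this point.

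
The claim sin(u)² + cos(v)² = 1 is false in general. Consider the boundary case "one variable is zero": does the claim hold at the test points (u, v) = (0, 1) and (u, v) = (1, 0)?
No, fails at both test points

At (0, 1): LHS = cos(1)² ≈ 0.2919 ≠ RHS = 1
At (1, 0): LHS = sin(1)² + 1 ≈ 1.708 ≠ RHS = 1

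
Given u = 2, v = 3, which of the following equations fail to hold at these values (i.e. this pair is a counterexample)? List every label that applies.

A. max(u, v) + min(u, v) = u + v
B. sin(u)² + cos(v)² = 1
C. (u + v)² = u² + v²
Evaluating each claim at the given values:
A. LHS = 5, RHS = 5 → holds here (LHS = RHS)
B. LHS = sin(2)² + cos(3)² ≈ 1.807, RHS = 1 → fails here (LHS ≠ RHS)
C. LHS = 25, RHS = 13 → fails here (LHS ≠ RHS)

Answer: B, C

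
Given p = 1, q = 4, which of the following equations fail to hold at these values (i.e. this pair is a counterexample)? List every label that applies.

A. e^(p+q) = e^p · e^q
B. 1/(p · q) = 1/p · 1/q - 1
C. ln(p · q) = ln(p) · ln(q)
B, C

Evaluating each claim at the given values:
A. LHS = e^5 ≈ 148.4, RHS = e^5 ≈ 148.4 → holds here (LHS = RHS)
B. LHS = 1/4, RHS = -3/4 → fails here (LHS ≠ RHS)
C. LHS = ln(4) ≈ 1.386, RHS = 0 → fails here (LHS ≠ RHS)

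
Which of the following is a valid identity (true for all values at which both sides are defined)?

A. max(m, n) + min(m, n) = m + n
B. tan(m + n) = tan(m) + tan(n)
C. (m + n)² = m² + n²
A: holds — e.g. at (3, 7), both sides equal 10.
B: fails at (2, 7) — LHS = tan(9) ≈ -0.4523, RHS = tan(2) + tan(7) ≈ -1.314.
C: fails at (1, 3) — LHS = 16, RHS = 10.

Answer: A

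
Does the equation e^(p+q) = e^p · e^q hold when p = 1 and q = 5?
Substituting p = 1, q = 5:

LHS = e^(1+5) = e^6 ≈ 403.4
RHS = e^1 · e^5 = e^6 ≈ 403.4

LHS = RHS, so the equation holds at this point.

Answer: Holds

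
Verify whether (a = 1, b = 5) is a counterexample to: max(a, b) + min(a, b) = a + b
No

Substituting a = 1, b = 5:
LHS = max(1, 5) + min(1, 5) = 6
RHS = 1 + 5 = 6

The sides agree, so this pair does not disprove the claim.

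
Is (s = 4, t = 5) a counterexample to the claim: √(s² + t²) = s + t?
Substituting s = 4, t = 5:
LHS = √(4² + 5²) = √(41) ≈ 6.403
RHS = 4 + 5 = 9

Since LHS ≠ RHS, this pair disproves the claim.

Answer: Yes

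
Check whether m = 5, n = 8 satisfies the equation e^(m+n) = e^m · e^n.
Holds

Substituting m = 5, n = 8:

LHS = e^(5+8) = e^13 ≈ 442413.4
RHS = e^5 · e^8 = e^13 ≈ 442413.4

LHS = RHS, so the equation holds at this point.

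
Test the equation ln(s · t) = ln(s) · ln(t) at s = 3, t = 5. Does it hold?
Substituting s = 3, t = 5:

LHS = ln(3 · 5) = ln(15) ≈ 2.708
RHS = ln(3) · ln(5) ≈ 1.768

LHS ≠ RHS, so the equation does not hold at this point.

Answer: Fails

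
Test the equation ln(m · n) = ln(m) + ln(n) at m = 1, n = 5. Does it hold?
Substituting m = 1, n = 5:

LHS = ln(1 · 5) = ln(5) ≈ 1.609
RHS = ln(1) + ln(5) = ln(5) ≈ 1.609

LHS = RHS, so the equation holds at this point.

Answer: Holds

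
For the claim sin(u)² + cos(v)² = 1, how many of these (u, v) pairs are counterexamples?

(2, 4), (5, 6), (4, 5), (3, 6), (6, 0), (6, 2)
6

Testing each pair:
(2, 4): LHS = cos(4)² + sin(2)² ≈ 1.254, RHS = 1 → counterexample
(5, 6): LHS = sin(5)² + cos(6)² ≈ 1.841, RHS = 1 → counterexample
(4, 5): LHS = cos(5)² + sin(4)² ≈ 0.6532, RHS = 1 → counterexample
(3, 6): LHS = sin(3)² + cos(6)² ≈ 0.9418, RHS = 1 → counterexample
(6, 0): LHS = sin(6)² + 1 ≈ 1.078, RHS = 1 → counterexample
(6, 2): LHS = sin(6)² + cos(2)² ≈ 0.2513, RHS = 1 → counterexample

That makes 6 counterexamples.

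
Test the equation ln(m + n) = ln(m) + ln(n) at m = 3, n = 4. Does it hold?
Substituting m = 3, n = 4:

LHS = ln(3 + 4) = ln(7) ≈ 1.946
RHS = ln(3) + ln(4) ≈ 2.485

LHS ≠ RHS, so the equation does not hold at this point.

Answer: Fails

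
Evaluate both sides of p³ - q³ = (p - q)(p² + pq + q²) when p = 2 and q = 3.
LHS = 2³ - 3³ = -19
RHS = (2 - 3)(2² + 2·3 + 3²) = -19

LHS = RHS: the two sides agree.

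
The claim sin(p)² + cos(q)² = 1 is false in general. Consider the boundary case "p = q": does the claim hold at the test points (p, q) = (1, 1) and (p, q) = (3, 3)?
Yes, holds at both test points

At (1, 1): LHS = cos(1)² + sin(1)² = 1, RHS = 1 → equal
At (3, 3): LHS = sin(3)² + cos(3)² = 1, RHS = 1 → equal

So the claim does hold at both of these boundary points, even though it is not an identity.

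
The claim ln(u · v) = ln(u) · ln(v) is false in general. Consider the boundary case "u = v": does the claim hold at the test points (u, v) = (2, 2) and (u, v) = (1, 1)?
Only at (1, 1)

At (2, 2): LHS = ln(4) ≈ 1.386 ≠ RHS = ln(2)² ≈ 0.4805
At (1, 1): LHS = 0, RHS = 0 → equal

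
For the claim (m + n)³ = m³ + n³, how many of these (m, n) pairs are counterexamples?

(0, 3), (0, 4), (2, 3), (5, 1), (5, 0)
Testing each pair:
(0, 3): LHS = 27, RHS = 27 → satisfies claim
(0, 4): LHS = 64, RHS = 64 → satisfies claim
(2, 3): LHS = 125, RHS = 35 → counterexample
(5, 1): LHS = 216, RHS = 126 → counterexample
(5, 0): LHS = 125, RHS = 125 → satisfies claim

That makes 2 counterexamples.

Answer: 2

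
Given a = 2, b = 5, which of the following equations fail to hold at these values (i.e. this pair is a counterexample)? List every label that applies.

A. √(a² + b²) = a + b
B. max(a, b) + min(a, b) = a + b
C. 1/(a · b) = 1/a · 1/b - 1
A, C

Evaluating each claim at the given values:
A. LHS = √(29) ≈ 5.385, RHS = 7 → fails here (LHS ≠ RHS)
B. LHS = 7, RHS = 7 → holds here (LHS = RHS)
C. LHS = 1/10, RHS = -9/10 → fails here (LHS ≠ RHS)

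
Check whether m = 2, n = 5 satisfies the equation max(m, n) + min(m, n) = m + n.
Substituting m = 2, n = 5:

LHS = max(2, 5) + min(2, 5) = 7
RHS = 2 + 5 = 7

LHS = RHS, so the equation holds at this point.

Answer: Holds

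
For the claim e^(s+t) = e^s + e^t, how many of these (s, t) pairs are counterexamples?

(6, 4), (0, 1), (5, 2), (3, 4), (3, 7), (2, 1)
6

Testing each pair:
(6, 4): LHS = e^10 ≈ 22026.5, RHS = e^4 + e^6 ≈ 458 → counterexample
(0, 1): LHS = e ≈ 2.718, RHS = 1 + e ≈ 3.718 → counterexample
(5, 2): LHS = e^7 ≈ 1097, RHS = e^2 + e^5 ≈ 155.8 → counterexample
(3, 4): LHS = e^7 ≈ 1097, RHS = e^3 + e^4 ≈ 74.68 → counterexample
(3, 7): LHS = e^10 ≈ 22026.5, RHS = e^3 + e^7 ≈ 1117 → counterexample
(2, 1): LHS = e^3 ≈ 20.09, RHS = e + e^2 ≈ 10.11 → counterexample

That makes 6 counterexamples.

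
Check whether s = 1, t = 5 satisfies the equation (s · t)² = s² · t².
Substituting s = 1, t = 5:

LHS = (1 · 5)² = 25
RHS = 1² · 5² = 25

LHS = RHS, so the equation holds at this point.

Answer: Holds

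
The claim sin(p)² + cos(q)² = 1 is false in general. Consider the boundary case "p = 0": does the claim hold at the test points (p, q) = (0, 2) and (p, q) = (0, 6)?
At (0, 2): LHS = cos(2)² ≈ 0.1732 ≠ RHS = 1
At (0, 6): LHS = cos(6)² ≈ 0.9219 ≠ RHS = 1

Answer: No, fails at both test points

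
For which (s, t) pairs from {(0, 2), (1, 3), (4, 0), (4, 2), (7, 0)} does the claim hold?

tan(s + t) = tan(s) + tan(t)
(0, 2), (4, 0), (7, 0)

Testing each pair:
(0, 2): LHS = tan(2) ≈ -2.185, RHS = tan(2) ≈ -2.185 → holds
(1, 3): LHS = tan(4) ≈ 1.158, RHS = tan(3) + tan(1) ≈ 1.415 → fails
(4, 0): LHS = tan(4) ≈ 1.158, RHS = tan(4) ≈ 1.158 → holds
(4, 2): LHS = tan(6) ≈ -0.291, RHS = tan(2) + tan(4) ≈ -1.027 → fails
(7, 0): LHS = tan(7) ≈ 0.8714, RHS = tan(7) ≈ 0.8714 → holds

3 of 5 pairs satisfy the claim.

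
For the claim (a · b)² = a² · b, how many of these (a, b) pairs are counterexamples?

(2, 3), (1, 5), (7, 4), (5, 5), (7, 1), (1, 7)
Testing each pair:
(2, 3): LHS = 36, RHS = 12 → counterexample
(1, 5): LHS = 25, RHS = 5 → counterexample
(7, 4): LHS = 784, RHS = 196 → counterexample
(5, 5): LHS = 625, RHS = 125 → counterexample
(7, 1): LHS = 49, RHS = 49 → satisfies claim
(1, 7): LHS = 49, RHS = 7 → counterexample

That makes 5 counterexamples.

Answer: 5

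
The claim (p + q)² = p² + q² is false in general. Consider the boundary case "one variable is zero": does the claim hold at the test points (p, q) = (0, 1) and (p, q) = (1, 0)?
At (0, 1): LHS = 1, RHS = 1 → equal
At (1, 0): LHS = 1, RHS = 1 → equal

So the claim does hold at both of these boundary points, even though it is not an identity.

Answer: Yes, holds at both test points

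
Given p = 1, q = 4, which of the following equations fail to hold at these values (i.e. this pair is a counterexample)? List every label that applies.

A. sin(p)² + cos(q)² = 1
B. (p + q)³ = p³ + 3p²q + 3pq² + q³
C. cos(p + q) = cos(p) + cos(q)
Evaluating each claim at the given values:
A. LHS = cos(4)² + sin(1)² ≈ 1.135, RHS = 1 → fails here (LHS ≠ RHS)
B. LHS = 125, RHS = 125 → holds here (LHS = RHS)
C. LHS = cos(5) ≈ 0.2837, RHS = cos(4) + cos(1) ≈ -0.1133 → fails here (LHS ≠ RHS)

Answer: A, C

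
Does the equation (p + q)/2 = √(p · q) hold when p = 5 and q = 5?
Substituting p = 5, q = 5:

LHS = (5 + 5)/2 = 5
RHS = √(5 · 5) = 5

LHS = RHS, so the equation holds at this point.

Answer: Holds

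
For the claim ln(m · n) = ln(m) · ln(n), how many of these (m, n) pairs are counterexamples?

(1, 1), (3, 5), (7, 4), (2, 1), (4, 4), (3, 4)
Testing each pair:
(1, 1): LHS = 0, RHS = 0 → satisfies claim
(3, 5): LHS = ln(15) ≈ 2.708, RHS = ln(3)·ln(5) ≈ 1.768 → counterexample
(7, 4): LHS = ln(28) ≈ 3.332, RHS = ln(4)·ln(7) ≈ 2.698 → counterexample
(2, 1): LHS = ln(2) ≈ 0.6931, RHS = 0 → counterexample
(4, 4): LHS = ln(16) ≈ 2.773, RHS = ln(4)² ≈ 1.922 → counterexample
(3, 4): LHS = ln(12) ≈ 2.485, RHS = ln(3)·ln(4) ≈ 1.523 → counterexample

That makes 5 counterexamples.

Answer: 5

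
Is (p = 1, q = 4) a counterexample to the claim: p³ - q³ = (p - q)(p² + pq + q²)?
No

Substituting p = 1, q = 4:
LHS = 1³ - 4³ = -63
RHS = (1 - 4)(1² + 1·4 + 4²) = -63

The sides agree, so this pair does not disprove the claim.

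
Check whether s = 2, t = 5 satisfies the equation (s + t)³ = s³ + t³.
Substituting s = 2, t = 5:

LHS = (2 + 5)³ = 343
RHS = 2³ + 5³ = 133

LHS ≠ RHS, so the equation does not hold at this point.

Answer: Fails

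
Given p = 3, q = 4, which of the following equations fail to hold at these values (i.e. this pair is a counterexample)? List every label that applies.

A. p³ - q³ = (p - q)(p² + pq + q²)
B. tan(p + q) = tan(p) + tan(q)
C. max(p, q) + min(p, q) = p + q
B

Evaluating each claim at the given values:
A. LHS = -37, RHS = -37 → holds here (LHS = RHS)
B. LHS = tan(7) ≈ 0.8714, RHS = tan(3) + tan(4) ≈ 1.015 → fails here (LHS ≠ RHS)
C. LHS = 7, RHS = 7 → holds here (LHS = RHS)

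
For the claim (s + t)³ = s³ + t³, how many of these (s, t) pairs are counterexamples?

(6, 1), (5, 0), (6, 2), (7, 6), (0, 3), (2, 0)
Testing each pair:
(6, 1): LHS = 343, RHS = 217 → counterexample
(5, 0): LHS = 125, RHS = 125 → satisfies claim
(6, 2): LHS = 512, RHS = 224 → counterexample
(7, 6): LHS = 2197, RHS = 559 → counterexample
(0, 3): LHS = 27, RHS = 27 → satisfies claim
(2, 0): LHS = 8, RHS = 8 → satisfies claim

That makes 3 counterexamples.

Answer: 3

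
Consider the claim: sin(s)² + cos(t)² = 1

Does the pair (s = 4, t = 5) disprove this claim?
Yes

Substituting s = 4, t = 5:
LHS = sin(4)² + cos(5)² ≈ 0.6532
RHS = 1

Since LHS ≠ RHS, this pair disproves the claim.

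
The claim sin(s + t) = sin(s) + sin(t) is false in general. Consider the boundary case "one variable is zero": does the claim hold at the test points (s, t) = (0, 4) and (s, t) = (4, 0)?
Yes, holds at both test points

At (0, 4): LHS = sin(4) ≈ -0.7568, RHS = sin(4) ≈ -0.7568 → equal
At (4, 0): LHS = sin(4) ≈ -0.7568, RHS = sin(4) ≈ -0.7568 → equal

So the claim does hold at both of these boundary points, even though it is not an identity.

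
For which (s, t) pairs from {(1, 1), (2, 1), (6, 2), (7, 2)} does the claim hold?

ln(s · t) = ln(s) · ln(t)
(1, 1)

Testing each pair:
(1, 1): LHS = 0, RHS = 0 → holds
(2, 1): LHS = ln(2) ≈ 0.6931, RHS = 0 → fails
(6, 2): LHS = ln(12) ≈ 2.485, RHS = ln(2)·ln(6) ≈ 1.242 → fails
(7, 2): LHS = ln(14) ≈ 2.639, RHS = ln(2)·ln(7) ≈ 1.349 → fails

1 of 4 pairs satisfies the claim.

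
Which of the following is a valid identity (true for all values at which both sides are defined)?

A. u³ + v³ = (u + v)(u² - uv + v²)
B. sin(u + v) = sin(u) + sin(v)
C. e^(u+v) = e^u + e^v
A: holds — e.g. at (0, 1), both sides equal 1.
B: fails at (4, 6) — LHS = sin(10) ≈ -0.544, RHS = sin(4) + sin(6) ≈ -1.036.
C: fails at (2, 7) — LHS = e^9 ≈ 8103, RHS = e^2 + e^7 ≈ 1104.

Answer: A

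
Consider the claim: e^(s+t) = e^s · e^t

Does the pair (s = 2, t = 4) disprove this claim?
No

Substituting s = 2, t = 4:
LHS = e^(2+4) = e^6 ≈ 403.4
RHS = e^2 · e^4 = e^6 ≈ 403.4

The sides agree, so this pair does not disprove the claim.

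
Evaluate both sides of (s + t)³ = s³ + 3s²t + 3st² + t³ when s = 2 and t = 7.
LHS = (2 + 7)³ = 729
RHS = 2³ + 3·2²·7 + 3·2·7² + 7³ = 729

LHS = RHS: the two sides agree.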